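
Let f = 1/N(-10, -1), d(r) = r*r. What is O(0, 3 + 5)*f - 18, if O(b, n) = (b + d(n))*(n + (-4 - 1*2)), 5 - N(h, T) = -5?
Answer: -26/5 ≈ -5.2000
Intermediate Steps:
d(r) = r²
N(h, T) = 10 (N(h, T) = 5 - 1*(-5) = 5 + 5 = 10)
O(b, n) = (-6 + n)*(b + n²) (O(b, n) = (b + n²)*(n + (-4 - 1*2)) = (b + n²)*(n + (-4 - 2)) = (b + n²)*(n - 6) = (b + n²)*(-6 + n) = (-6 + n)*(b + n²))
f = ⅒ (f = 1/10 = ⅒ ≈ 0.10000)
O(0, 3 + 5)*f - 18 = ((3 + 5)³ - 6*0 - 6*(3 + 5)² + 0*(3 + 5))*(⅒) - 18 = (8³ + 0 - 6*8² + 0*8)*(⅒) - 18 = (512 + 0 - 6*64 + 0)*(⅒) - 18 = (512 + 0 - 384 + 0)*(⅒) - 18 = 128*(⅒) - 18 = 64/5 - 18 = -26/5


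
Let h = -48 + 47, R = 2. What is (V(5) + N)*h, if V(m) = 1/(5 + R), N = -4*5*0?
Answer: -⅐ ≈ -0.14286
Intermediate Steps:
h = -1
N = 0 (N = -20*0 = 0)
V(m) = ⅐ (V(m) = 1/(5 + 2) = 1/7 = ⅐)
(V(5) + N)*h = (⅐ + 0)*(-1) = (⅐)*(-1) = -⅐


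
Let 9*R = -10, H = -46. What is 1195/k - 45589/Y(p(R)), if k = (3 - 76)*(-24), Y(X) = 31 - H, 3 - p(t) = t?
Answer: -79779913/134904 ≈ -591.38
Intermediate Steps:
R = -10/9 (R = (⅑)*(-10) = -10/9 ≈ -1.1111)
p(t) = 3 - t
Y(X) = 77 (Y(X) = 31 - 1*(-46) = 31 + 46 = 77)
k = 1752 (k = -73*(-24) = 1752)
1195/k - 45589/Y(p(R)) = 1195/1752 - 45589/77 = -79779913/134904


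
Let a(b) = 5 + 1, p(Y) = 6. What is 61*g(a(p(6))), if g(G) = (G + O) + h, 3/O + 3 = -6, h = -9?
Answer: -610/3 ≈ -203.33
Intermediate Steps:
O = -⅓ (O = 3/(-3 - 6) = 3/(-9) = 3*(-⅑) = -⅓ ≈ -0.33333)
a(b) = 6
g(G) = -28/3 + G (g(G) = (G - ⅓) - 9 = (-⅓ + G) - 9 = -28/3 + G)
61*g(a(p(6))) = 61*(-28/3 + 6) = 61*(-10/3) = -610/3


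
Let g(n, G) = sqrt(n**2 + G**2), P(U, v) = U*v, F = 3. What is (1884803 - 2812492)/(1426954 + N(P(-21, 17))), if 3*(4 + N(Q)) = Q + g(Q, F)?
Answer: -1323655423559/2035846688399 + 927689*sqrt(14162)/2035846688399 ≈ -0.65012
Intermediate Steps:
g(n, G) = sqrt(G**2 + n**2)
N(Q) = -4 + Q/3 + sqrt(9 + Q**2)/3 (N(Q) = -4 + (Q + sqrt(3**2 + Q**2))/3 = -4 + (Q + sqrt(9 + Q**2))/3 = -4 + (Q/3 + sqrt(9 + Q**2)/3) = -4 + Q/3 + sqrt(9 + Q**2)/3)
(1884803 - 2812492)/(1426954 + N(P(-21, 17))) = (1884803 - 2812492)/(1426954 + (-4 + (-21*17)/3 + sqrt(9 + (-21*17)**2)/3)) = -927689/(1426954 + (-4 + (1/3)*(-357) + sqrt(9 + (-357)**2)/3)) = -927689/(1426954 + (-4 - 119 + sqrt(9 + 127449)/3)) = -927689/(1426954 + (-4 - 119 + sqrt(127458)/3)) = -927689/(1426954 + (-4 - 119 + (3*sqrt(14162))/3)) = -927689/(1426954 + (-4 - 119 + sqrt(14162))) = -927689/(1426954 + (-123 + sqrt(14162))) = -927689/(1426831 + sqrt(14162))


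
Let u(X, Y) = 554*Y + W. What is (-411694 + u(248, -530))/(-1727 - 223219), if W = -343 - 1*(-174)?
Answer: 78387/24994 ≈ 3.1362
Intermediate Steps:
W = -169 (W = -343 + 174 = -169)
u(X, Y) = -169 + 554*Y (u(X, Y) = 554*Y - 169 = -169 + 554*Y)
(-411694 + u(248, -530))/(-1727 - 223219) = (-411694 + (-169 + 554*(-530)))/(-1727 - 223219) = (-411694 + (-169 - 293620))/(-224946) = (-411694 - 293789)*(-1/224946) = -705483*(-1/224946) = 78387/24994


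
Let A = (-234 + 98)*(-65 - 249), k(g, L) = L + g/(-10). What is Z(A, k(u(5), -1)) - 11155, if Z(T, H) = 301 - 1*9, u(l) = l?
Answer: -10863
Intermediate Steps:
k(g, L) = L - g/10 (k(g, L) = L + g*(-⅒) = L - g/10)
A = 42704 (A = -136*(-314) = 42704)
Z(T, H) = 292 (Z(T, H) = 301 - 9 = 292)
Z(A, k(u(5), -1)) - 11155 = 292 - 11155 = -10863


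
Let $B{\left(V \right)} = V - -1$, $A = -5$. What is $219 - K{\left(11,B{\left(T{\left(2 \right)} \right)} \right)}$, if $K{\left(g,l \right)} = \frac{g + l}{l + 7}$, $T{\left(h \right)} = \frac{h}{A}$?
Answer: $\frac{4132}{19} \approx 217.47$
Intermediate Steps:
$T{\left(h \right)} = - \frac{h}{5}$ ($T{\left(h \right)} = \frac{h}{-5} = h \left(- \frac{1}{5}\right) = - \frac{h}{5}$)
$B{\left(V \right)} = 1 + V$ ($B{\left(V \right)} = V + 1 = 1 + V$)
$K{\left(g,l \right)} = \frac{g + l}{7 + l}$
$219 - K{\left(11,B{\left(T{\left(2 \right)} \right)} \right)} = 219 - \frac{11 + \left(1 - \frac{2}{5}\right)}{7 + \left(1 - \frac{2}{5}\right)} = 219 - \frac{11 + \frac{3}{5}}{7 + \frac{3}{5}} = 219 - \frac{1}{\frac{38}{5}} \cdot \frac{58}{5} = 219 - \frac{5}{38} \cdot \frac{58}{5} = 219 - \frac{29}{19} = \frac{4132}{19}$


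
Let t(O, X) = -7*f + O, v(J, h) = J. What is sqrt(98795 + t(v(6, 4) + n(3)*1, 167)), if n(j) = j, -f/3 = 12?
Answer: 4*sqrt(6191) ≈ 314.73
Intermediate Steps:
f = -36 (f = -3*12 = -36)
t(O, X) = 252 + O (t(O, X) = -7*(-36) + O = 252 + O)
sqrt(98795 + t(v(6, 4) + n(3)*1, 167)) = sqrt(98795 + (252 + (6 + 3*1))) = sqrt(98795 + (252 + (6 + 3))) = sqrt(98795 + (252 + 9)) = sqrt(98795 + 261) = sqrt(99056) = 4*sqrt(6191)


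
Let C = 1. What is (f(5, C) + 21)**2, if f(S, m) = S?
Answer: 676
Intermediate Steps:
(f(5, C) + 21)**2 = (5 + 21)**2 = 26**2 = 676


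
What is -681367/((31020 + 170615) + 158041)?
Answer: -681367/359676 ≈ -1.8944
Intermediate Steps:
-681367/((31020 + 170615) + 158041) = -681367/(201635 + 158041) = -681367/359676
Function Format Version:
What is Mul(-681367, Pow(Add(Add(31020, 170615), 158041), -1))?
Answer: Rational(-681367, 359676) ≈ -1.8944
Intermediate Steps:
Mul(-681367, Pow(Add(Add(31020, 170615), 158041), -1)) = Mul(-681367, Pow(Add(201635, 158041), -1)) = Mul(-681367, Pow(359676, -1)) = Mul(-681367, Rational(1, 359676)) = Rational(-681367, 359676)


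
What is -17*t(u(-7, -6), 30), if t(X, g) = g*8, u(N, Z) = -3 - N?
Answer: -4080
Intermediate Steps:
t(X, g) = 8*g
-17*t(u(-7, -6), 30) = -136*30 = -17*240 = -4080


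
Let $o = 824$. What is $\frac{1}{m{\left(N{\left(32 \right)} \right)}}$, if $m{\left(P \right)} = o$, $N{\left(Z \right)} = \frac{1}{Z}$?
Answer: $\frac{1}{824} \approx 0.0012136$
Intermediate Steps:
$m{\left(P \right)} = 824$
$\frac{1}{m{\left(N{\left(32 \right)} \right)}} = \frac{1}{824}$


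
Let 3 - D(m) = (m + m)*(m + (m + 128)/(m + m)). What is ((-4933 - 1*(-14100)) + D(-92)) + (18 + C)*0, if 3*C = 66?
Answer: -7794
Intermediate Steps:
C = 22 (C = (⅓)*66 = 22)
D(m) = 3 - 2*m*(m + (128 + m)/(2*m)) (D(m) = 3 - (m + m)*(m + (m + 128)/(m + m)) = 3 - 2*m*(m + (128 + m)/((2*m))) = 3 - 2*m*(m + (128 + m)*(1/(2*m))) = 3 - 2*m*(m + (128 + m)/(2*m)))
((-4933 - 1*(-14100)) + D(-92)) + (18 + C)*0 = ((-4933 - 1*(-14100)) + (-125 - 1*(-92) - 2*(-92)²)) + (18 + 22)*0 = ((-4933 + 14100) + (-125 + 92 - 2*8464)) + 40*0 = (9167 + (-125 + 92 - 16928)) + 0 = (9167 - 16961) + 0 = -7794 + 0 = -7794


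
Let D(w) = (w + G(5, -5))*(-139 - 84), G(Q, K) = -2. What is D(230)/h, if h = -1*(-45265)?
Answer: -50844/45265 ≈ -1.1233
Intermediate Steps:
h = 45265
D(w) = 446 - 223*w (D(w) = (w - 2)*(-139 - 84) = (-2 + w)*(-223) = 446 - 223*w)
D(230)/h = (446 - 223*230)/45265 = (446 - 51290)*(1/45265) = -50844*1/45265 = -50844/45265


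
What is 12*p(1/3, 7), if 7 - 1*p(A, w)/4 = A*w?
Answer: 224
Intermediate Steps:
p(A, w) = 28 - 4*A*w
12*p(1/3, 7) = 12*(28 - 4*7/3) = 12*(28 - 4*⅓*7) = 12*(28 - 28/3) = 12*(56/3) = 224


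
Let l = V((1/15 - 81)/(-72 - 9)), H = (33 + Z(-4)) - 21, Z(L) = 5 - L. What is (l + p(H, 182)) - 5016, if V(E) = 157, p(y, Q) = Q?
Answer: -4677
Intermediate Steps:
H = 21 (H = (33 + (5 - 1*(-4))) - 21 = (33 + (5 + 4)) - 21 = (33 + 9) - 21 = 42 - 21 = 21)
l = 157
(l + p(H, 182)) - 5016 = (157 + 182) - 5016 = 339 - 5016 = -4677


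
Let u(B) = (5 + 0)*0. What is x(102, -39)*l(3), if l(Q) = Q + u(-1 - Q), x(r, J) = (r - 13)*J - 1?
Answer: -10416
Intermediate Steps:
u(B) = 0 (u(B) = 5*0 = 0)
x(r, J) = -1 + J*(-13 + r) (x(r, J) = (-13 + r)*J - 1 = J*(-13 + r) - 1 = -1 + J*(-13 + r))
l(Q) = Q (l(Q) = Q + 0 = Q)
x(102, -39)*l(3) = (-1 - 13*(-39) - 39*102)*3 = (-1 + 507 - 3978)*3 = -3472*3 = -10416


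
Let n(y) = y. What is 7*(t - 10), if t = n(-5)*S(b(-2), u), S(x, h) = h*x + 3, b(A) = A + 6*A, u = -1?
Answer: -665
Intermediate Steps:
b(A) = 7*A
S(x, h) = 3 + h*x
t = -85 (t = -5*(3 - 7*(-2)) = -5*(3 - 1*(-14)) = -5*(3 + 14) = -5*17 = -85)
7*(t - 10) = 7*(-85 - 10) = 7*(-95) = -665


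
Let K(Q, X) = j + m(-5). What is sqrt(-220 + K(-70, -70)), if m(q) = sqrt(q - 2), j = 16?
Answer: sqrt(-204 + I*sqrt(7)) ≈ 0.09262 + 14.283*I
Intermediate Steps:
m(q) = sqrt(-2 + q)
K(Q, X) = 16 + I*sqrt(7) (K(Q, X) = 16 + sqrt(-2 - 5) = 16 + sqrt(-7) = 16 + I*sqrt(7))
sqrt(-220 + K(-70, -70)) = sqrt(-220 + (16 + I*sqrt(7))) = sqrt(-204 + I*sqrt(7))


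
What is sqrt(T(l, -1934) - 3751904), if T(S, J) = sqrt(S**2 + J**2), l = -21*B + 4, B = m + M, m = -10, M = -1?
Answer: sqrt(-3751904 + sqrt(3795581)) ≈ 1936.5*I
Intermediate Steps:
B = -11 (B = -10 - 1 = -11)
l = 235 (l = -21*(-11) + 4 = 231 + 4 = 235)
T(S, J) = sqrt(J**2 + S**2)
sqrt(T(l, -1934) - 3751904) = sqrt(sqrt((-1934)**2 + 235**2) - 3751904) = sqrt(sqrt(3740356 + 55225) - 3751904) = sqrt(sqrt(3795581) - 3751904) = sqrt(-3751904 + sqrt(3795581))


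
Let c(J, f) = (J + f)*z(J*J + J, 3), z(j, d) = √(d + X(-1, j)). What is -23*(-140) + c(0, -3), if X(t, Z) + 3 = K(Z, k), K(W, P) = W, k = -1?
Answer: 3220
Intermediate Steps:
X(t, Z) = -3 + Z
z(j, d) = √(-3 + d + j) (z(j, d) = √(d + (-3 + j)) = √(-3 + d + j))
c(J, f) = √(J + J²)*(J + f) (c(J, f) = (J + f)*√(-3 + 3 + (J*J + J)) = (J + f)*√(-3 + 3 + (J² + J)) = (J + f)*√(-3 + 3 + (J + J²)) = (J + f)*√(J + J²) = √(J + J²)*(J + f))
-23*(-140) + c(0, -3) = -23*(-140) + √(0*(1 + 0))*(0 - 3) = 3220 + √(0*1)*(-3) = 3220 + √0*(-3) = 3220 + 0*(-3) = 3220 + 0 = 3220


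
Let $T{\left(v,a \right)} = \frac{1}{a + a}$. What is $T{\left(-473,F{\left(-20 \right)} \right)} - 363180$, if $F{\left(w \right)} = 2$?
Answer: $- \frac{1452719}{4} \approx -3.6318 \cdot 10^{5}$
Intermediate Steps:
$T{\left(v,a \right)} = \frac{1}{2 a}$
$T{\left(-473,F{\left(-20 \right)} \right)} - 363180 = \frac{1}{2 \cdot 2} - 363180 = \frac{1}{2} \cdot \frac{1}{2} - 363180 = \frac{1}{4} - 363180 = - \frac{1452719}{4}$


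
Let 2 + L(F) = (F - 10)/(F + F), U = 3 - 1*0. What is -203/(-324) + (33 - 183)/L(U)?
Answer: 295457/6156 ≈ 47.995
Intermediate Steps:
U = 3 (U = 3 + 0 = 3)
L(F) = -2 + (-10 + F)/(2*F) (L(F) = -2 + (F - 10)/(F + F) = -2 + (-10 + F)/((2*F)) = -2 + (-10 + F)*(1/(2*F)) = -2 + (-10 + F)/(2*F))
-203/(-324) + (33 - 183)/L(U) = -203/(-324) + (33 - 183)/(-3/2 - 5/3) = -203*(-1/324) - 150/(-3/2 - 5*⅓) = 203/324 - 150/(-3/2 - 5/3) = 203/324 - 150/(-19/6) = 203/324 - 150*(-6/19) = 203/324 + 900/19 = 295457/6156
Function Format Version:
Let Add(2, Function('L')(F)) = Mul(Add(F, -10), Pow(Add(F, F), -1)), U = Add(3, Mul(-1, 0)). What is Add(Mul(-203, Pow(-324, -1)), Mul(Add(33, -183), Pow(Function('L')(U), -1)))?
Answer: Rational(295457, 6156) ≈ 47.995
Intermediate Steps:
U = 3 (U = Add(3, 0) = 3)
Function('L')(F) = Add(-2, Mul(Rational(1, 2), Pow(F, -1), Add(-10, F))) (Function('L')(F) = Add(-2, Mul(Add(F, -10), Pow(Add(F, F), -1))) = Add(-2, Mul(Add(-10, F), Pow(Mul(2, F), -1))) = Add(-2, Mul(Add(-10, F), Mul(Rational(1, 2), Pow(F, -1)))) = Add(-2, Mul(Rational(1, 2), Pow(F, -1), Add(-10, F))))
Add(Mul(-203, Pow(-324, -1)), Mul(Add(33, -183), Pow(Function('L')(U), -1))) = Add(Mul(-203, Pow(-324, -1)), Mul(Add(33, -183), Pow(Add(Rational(-3, 2), Mul(-5, Pow(3, -1))), -1))) = Add(Mul(-203, Rational(-1, 324)), Mul(-150, Pow(Add(Rational(-3, 2), Mul(-5, Rational(1, 3))), -1))) = Add(Rational(203, 324), Mul(-150, Pow(Add(Rational(-3, 2), Rational(-5, 3)), -1))) = Add(Rational(203, 324), Mul(-150, Pow(Rational(-19, 6), -1))) = Add(Rational(203, 324), Mul(-150, Rational(-6, 19))) = Add(Rational(203, 324), Rational(900, 19)) = Rational(295457, 6156)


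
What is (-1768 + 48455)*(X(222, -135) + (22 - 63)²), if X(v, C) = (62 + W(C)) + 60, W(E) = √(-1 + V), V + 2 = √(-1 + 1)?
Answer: 84176661 + 46687*I*√3 ≈ 8.4177e+7 + 80864.0*I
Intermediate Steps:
V = -2 (V = -2 + √(-1 + 1) = -2 + √0 = -2 + 0 = -2)
W(E) = I*√3 (W(E) = √(-1 - 2) = √(-3) = I*√3)
X(v, C) = 122 + I*√3 (X(v, C) = (62 + I*√3) + 60 = 122 + I*√3)
(-1768 + 48455)*(X(222, -135) + (22 - 63)²) = (-1768 + 48455)*((122 + I*√3) + (22 - 63)²) = 46687*((122 + I*√3) + (-41)²) = 46687*((122 + I*√3) + 1681) = 46687*(1803 + I*√3) = 84176661 + 46687*I*√3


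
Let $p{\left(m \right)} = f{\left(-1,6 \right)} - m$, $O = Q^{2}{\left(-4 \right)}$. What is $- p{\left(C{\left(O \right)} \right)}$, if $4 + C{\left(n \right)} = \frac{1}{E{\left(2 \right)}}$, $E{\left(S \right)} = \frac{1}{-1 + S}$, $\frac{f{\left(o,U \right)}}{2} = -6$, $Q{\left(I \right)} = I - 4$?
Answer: $9$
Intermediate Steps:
$Q{\left(I \right)} = -4 + I$
$f{\left(o,U \right)} = -12$ ($f{\left(o,U \right)} = 2 \left(-6\right) = -12$)
$O = 64$ ($O = \left(-4 - 4\right)^{2} = \left(-8\right)^{2} = 64$)
$C{\left(n \right)} = -3$ ($C{\left(n \right)} = -4 + \frac{1}{\frac{1}{-1 + 2}} = -4 + \frac{1}{1^{-1}} = -4 + 1^{-1} = -4 + 1 = -3$)
$p{\left(m \right)} = -12 - m$
$- p{\left(C{\left(O \right)} \right)} = - (-12 - -3) = - (-12 + 3) = \left(-1\right) \left(-9\right) = 9$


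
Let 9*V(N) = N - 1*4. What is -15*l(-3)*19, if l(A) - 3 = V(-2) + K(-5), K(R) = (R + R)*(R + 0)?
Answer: -14915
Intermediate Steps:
K(R) = 2*R**2 (K(R) = (2*R)*R = 2*R**2)
V(N) = -4/9 + N/9 (V(N) = (N - 1*4)/9 = (N - 4)/9 = (-4 + N)/9 = -4/9 + N/9)
l(A) = 157/3 (l(A) = 3 + ((-4/9 + (1/9)*(-2)) + 2*(-5)**2) = 3 + ((-4/9 - 2/9) + 2*25) = 3 + (-2/3 + 50) = 3 + 148/3 = 157/3)
-15*l(-3)*19 = -15*157/3*19 = -785*19 = -14915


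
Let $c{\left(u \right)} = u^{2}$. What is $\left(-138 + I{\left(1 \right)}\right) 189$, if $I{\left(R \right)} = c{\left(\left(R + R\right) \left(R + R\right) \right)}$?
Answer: $-23058$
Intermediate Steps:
$I{\left(R \right)} = 16 R^{4}$ ($I{\left(R \right)} = \left(\left(R + R\right) \left(R + R\right)\right)^{2} = \left(2 R 2 R\right)^{2} = \left(4 R^{2}\right)^{2} = 16 R^{4}$)
$\left(-138 + I{\left(1 \right)}\right) 189 = \left(-138 + 16 \cdot 1^{4}\right) 189 = \left(-138 + 16 \cdot 1\right) 189 = \left(-138 + 16\right) 189 = \left(-122\right) 189 = -23058$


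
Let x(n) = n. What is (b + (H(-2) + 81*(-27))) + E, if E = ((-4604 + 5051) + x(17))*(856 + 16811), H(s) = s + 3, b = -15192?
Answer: 8180110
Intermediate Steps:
H(s) = 3 + s
E = 8197488 (E = ((-4604 + 5051) + 17)*(856 + 16811) = (447 + 17)*17667 = 464*17667 = 8197488)
(b + (H(-2) + 81*(-27))) + E = (-15192 + ((3 - 2) + 81*(-27))) + 8197488 = (-15192 + (1 - 2187)) + 8197488 = (-15192 - 2186) + 8197488 = -17378 + 8197488 = 8180110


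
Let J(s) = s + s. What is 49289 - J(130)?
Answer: 49029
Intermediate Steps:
J(s) = 2*s
49289 - J(130) = 49289 - 2*130 = 49289 - 1*260 = 49289 - 260 = 49029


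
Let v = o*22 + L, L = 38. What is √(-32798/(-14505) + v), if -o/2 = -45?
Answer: 4*√26565805965/14505 ≈ 44.947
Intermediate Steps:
o = 90 (o = -2*(-45) = 90)
v = 2018 (v = 90*22 + 38 = 1980 + 38 = 2018)
√(-32798/(-14505) + v) = √(-32798/(-14505) + 2018) = √(-32798*(-1/14505) + 2018) = √(32798/14505 + 2018) = √(29303888/14505) = 4*√26565805965/14505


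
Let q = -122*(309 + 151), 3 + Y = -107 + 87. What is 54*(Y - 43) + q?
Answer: -59684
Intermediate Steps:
Y = -23 (Y = -3 + (-107 + 87) = -3 - 20 = -23)
q = -56120 (q = -122*460 = -56120)
54*(Y - 43) + q = 54*(-23 - 43) - 56120 = 54*(-66) - 56120 = -3564 - 56120 = -59684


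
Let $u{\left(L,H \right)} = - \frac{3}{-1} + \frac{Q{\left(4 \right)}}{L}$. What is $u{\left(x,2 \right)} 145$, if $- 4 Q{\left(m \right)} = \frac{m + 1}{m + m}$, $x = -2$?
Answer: $\frac{28565}{64} \approx 446.33$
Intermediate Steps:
$Q{\left(m \right)} = - \frac{1 + m}{8 m}$ ($Q{\left(m \right)} = - \frac{\left(m + 1\right) \frac{1}{m + m}}{4} = - \frac{\left(1 + m\right) \frac{1}{2 m}}{4} = - \frac{\frac{1}{2} \frac{1}{m} \left(1 + m\right)}{4} = - \frac{1 + m}{8 m}$)
$u{\left(L,H \right)} = 3 - \frac{5}{32 L}$ ($u{\left(L,H \right)} = - \frac{3}{-1} + \frac{\frac{1}{8} \cdot \frac{1}{4} \left(-1 - 4\right)}{L} = \left(-3\right) \left(-1\right) + \frac{\frac{1}{8} \cdot \frac{1}{4} \left(-1 - 4\right)}{L} = 3 + \frac{\frac{1}{8} \cdot \frac{1}{4} \left(-5\right)}{L} = 3 - \frac{5}{32 L}$)
$u{\left(x,2 \right)} 145 = \left(3 - \frac{5}{32 \left(-2\right)}\right) 145 = \left(3 - - \frac{5}{64}\right) 145 = \left(3 + \frac{5}{64}\right) 145 = \frac{197}{64} \cdot 145 = \frac{28565}{64}$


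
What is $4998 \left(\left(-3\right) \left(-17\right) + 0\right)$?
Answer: $254898$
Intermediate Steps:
$4998 \left(\left(-3\right) \left(-17\right) + 0\right) = 4998 \left(51 + 0\right) = 4998 \cdot 51 = 254898$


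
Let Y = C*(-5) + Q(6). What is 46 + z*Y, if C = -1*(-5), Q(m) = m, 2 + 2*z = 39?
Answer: -611/2 ≈ -305.50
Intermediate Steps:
z = 37/2 (z = -1 + (½)*39 = -1 + 39/2 = 37/2 ≈ 18.500)
C = 5
Y = -19 (Y = 5*(-5) + 6 = -25 + 6 = -19)
46 + z*Y = 46 + (37/2)*(-19) = 46 - 703/2 = -611/2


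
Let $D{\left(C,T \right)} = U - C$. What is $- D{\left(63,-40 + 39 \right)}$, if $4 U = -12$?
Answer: $66$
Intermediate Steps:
$U = -3$ ($U = \frac{1}{4} \left(-12\right) = -3$)
$D{\left(C,T \right)} = -3 - C$
$- D{\left(63,-40 + 39 \right)} = - (-3 - 63) = \left(-1\right) \left(-66\right) = 66$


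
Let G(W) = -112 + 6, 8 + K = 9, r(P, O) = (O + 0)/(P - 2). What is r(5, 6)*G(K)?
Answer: -212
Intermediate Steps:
r(P, O) = O/(-2 + P)
K = 1 (K = -8 + 9 = 1)
G(W) = -106
r(5, 6)*G(K) = (6/(-2 + 5))*(-106) = (6/3)*(-106) = (6*(⅓))*(-106) = 2*(-106) = -212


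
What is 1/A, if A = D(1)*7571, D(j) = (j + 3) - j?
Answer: 1/22713 ≈ 4.4028e-5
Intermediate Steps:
D(j) = 3 (D(j) = (3 + j) - j = 3)
A = 22713 (A = 3*7571 = 22713)
1/A = 1/22713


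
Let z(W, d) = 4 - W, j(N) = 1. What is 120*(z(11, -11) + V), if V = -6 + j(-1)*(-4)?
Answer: -2040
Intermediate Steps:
V = -10 (V = -6 + 1*(-4) = -6 - 4 = -10)
120*(z(11, -11) + V) = 120*((4 - 1*11) - 10) = 120*((4 - 11) - 10) = 120*(-7 - 10) = 120*(-17) = -2040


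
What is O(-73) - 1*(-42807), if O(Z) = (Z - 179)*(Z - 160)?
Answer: 101523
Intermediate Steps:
O(Z) = (-179 + Z)*(-160 + Z)
O(-73) - 1*(-42807) = (28640 + (-73)² - 339*(-73)) - 1*(-42807) = (28640 + 5329 + 24747) + 42807 = 58716 + 42807 = 101523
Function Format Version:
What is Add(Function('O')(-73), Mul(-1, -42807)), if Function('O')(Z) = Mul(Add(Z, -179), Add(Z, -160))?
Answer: 101523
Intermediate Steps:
Function('O')(Z) = Mul(Add(-179, Z), Add(-160, Z))
Add(Function('O')(-73), Mul(-1, -42807)) = Add(Add(28640, Pow(-73, 2), Mul(-339, -73)), Mul(-1, -42807)) = Add(Add(28640, 5329, 24747), 42807) = Add(58716, 42807) = 101523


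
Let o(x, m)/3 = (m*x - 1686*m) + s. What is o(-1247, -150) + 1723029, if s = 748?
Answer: 3045123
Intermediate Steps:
o(x, m) = 2244 - 5058*m + 3*m*x (o(x, m) = 3*((m*x - 1686*m) + 748) = 3*((-1686*m + m*x) + 748) = 3*(748 - 1686*m + m*x) = 2244 - 5058*m + 3*m*x)
o(-1247, -150) + 1723029 = (2244 - 5058*(-150) + 3*(-150)*(-1247)) + 1723029 = (2244 + 758700 + 561150) + 1723029 = 1322094 + 1723029 = 3045123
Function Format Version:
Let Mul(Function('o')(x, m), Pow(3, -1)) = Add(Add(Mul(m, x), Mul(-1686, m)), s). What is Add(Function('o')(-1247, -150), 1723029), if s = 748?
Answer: 3045123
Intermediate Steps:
Function('o')(x, m) = Add(2244, Mul(-5058, m), Mul(3, m, x)) (Function('o')(x, m) = Mul(3, Add(Add(Mul(m, x), Mul(-1686, m)), 748)) = Mul(3, Add(Add(Mul(-1686, m), Mul(m, x)), 748)) = Mul(3, Add(748, Mul(-1686, m), Mul(m, x))) = Add(2244, Mul(-5058, m), Mul(3, m, x)))
Add(Function('o')(-1247, -150), 1723029) = Add(Add(2244, Mul(-5058, -150), Mul(3, -150, -1247)), 1723029) = Add(Add(2244, 758700, 561150), 1723029) = Add(1322094, 1723029) = 3045123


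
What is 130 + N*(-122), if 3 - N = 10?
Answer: 984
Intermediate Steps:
N = -7 (N = 3 - 1*10 = 3 - 10 = -7)
130 + N*(-122) = 130 - 7*(-122) = 130 + 854 = 984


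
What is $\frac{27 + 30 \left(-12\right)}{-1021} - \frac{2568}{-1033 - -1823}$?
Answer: $- \frac{1179429}{403295} \approx -2.9245$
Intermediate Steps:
$\frac{27 + 30 \left(-12\right)}{-1021} - \frac{2568}{-1033 - -1823} = \left(27 - 360\right) \left(- \frac{1}{1021}\right) - \frac{2568}{-1033 + 1823} = \left(-333\right) \left(- \frac{1}{1021}\right) - \frac{2568}{790} = \frac{333}{1021} - \frac{1284}{395} = - \frac{1179429}{403295}$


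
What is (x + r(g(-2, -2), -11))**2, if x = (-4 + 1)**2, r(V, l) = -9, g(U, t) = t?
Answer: 0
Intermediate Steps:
x = 9 (x = (-3)**2 = 9)
(x + r(g(-2, -2), -11))**2 = (9 - 9)**2 = 0**2 = 0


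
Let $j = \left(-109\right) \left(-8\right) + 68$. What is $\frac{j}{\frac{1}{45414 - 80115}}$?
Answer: $-32618940$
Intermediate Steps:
$j = 940$ ($j = 872 + 68 = 940$)
$\frac{j}{\frac{1}{45414 - 80115}} = \frac{940}{\frac{1}{45414 - 80115}} = \frac{940}{\frac{1}{-34701}} = \frac{940}{- \frac{1}{34701}} = 940 \left(-34701\right) = -32618940$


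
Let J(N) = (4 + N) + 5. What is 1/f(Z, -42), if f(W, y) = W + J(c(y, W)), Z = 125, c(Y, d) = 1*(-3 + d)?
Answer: 1/256 ≈ 0.0039063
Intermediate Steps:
c(Y, d) = -3 + d
J(N) = 9 + N
f(W, y) = 6 + 2*W (f(W, y) = W + (9 + (-3 + W)) = W + (6 + W) = 6 + 2*W)
1/f(Z, -42) = 1/(6 + 2*125) = 1/(6 + 250) = 1/256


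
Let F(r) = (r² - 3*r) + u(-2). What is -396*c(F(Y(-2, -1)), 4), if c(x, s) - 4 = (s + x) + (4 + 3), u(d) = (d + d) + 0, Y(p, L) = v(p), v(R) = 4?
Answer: -5940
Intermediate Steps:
Y(p, L) = 4
u(d) = 2*d (u(d) = 2*d + 0 = 2*d)
F(r) = -4 + r² - 3*r (F(r) = (r² - 3*r) + 2*(-2) = (r² - 3*r) - 4 = -4 + r² - 3*r)
c(x, s) = 11 + s + x (c(x, s) = 4 + ((s + x) + (4 + 3)) = 4 + ((s + x) + 7) = 4 + (7 + s + x) = 11 + s + x)
-396*c(F(Y(-2, -1)), 4) = -396*(11 + 4 + (-4 + 4² - 3*4)) = -396*(11 + 4 + (-4 + 16 - 12)) = -396*(11 + 4 + 0) = -396*15 = -5940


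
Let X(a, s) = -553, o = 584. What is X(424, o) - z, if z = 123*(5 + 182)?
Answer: -23554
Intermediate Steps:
z = 23001 (z = 123*187 = 23001)
X(424, o) - z = -553 - 1*23001 = -553 - 23001 = -23554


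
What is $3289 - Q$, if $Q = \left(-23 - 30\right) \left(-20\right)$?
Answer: $2229$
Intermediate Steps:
$Q = 1060$ ($Q = \left(-53\right) \left(-20\right) = 1060$)
$3289 - Q = 3289 - 1060 = 2229$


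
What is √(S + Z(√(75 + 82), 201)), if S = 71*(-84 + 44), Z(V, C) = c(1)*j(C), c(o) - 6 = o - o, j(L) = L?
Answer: I*√1634 ≈ 40.423*I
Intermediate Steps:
c(o) = 6 (c(o) = 6 + (o - o) = 6 + 0 = 6)
Z(V, C) = 6*C
S = -2840 (S = 71*(-40) = -2840)
√(S + Z(√(75 + 82), 201)) = √(-2840 + 6*201) = √(-2840 + 1206) = √(-1634) = I*√1634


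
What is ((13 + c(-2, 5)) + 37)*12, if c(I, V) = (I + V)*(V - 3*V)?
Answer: 240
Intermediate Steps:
c(I, V) = -2*V*(I + V) (c(I, V) = (I + V)*(-2*V) = -2*V*(I + V))
((13 + c(-2, 5)) + 37)*12 = ((13 - 2*5*(-2 + 5)) + 37)*12 = ((13 - 2*5*3) + 37)*12 = ((13 - 30) + 37)*12 = (-17 + 37)*12 = 20*12 = 240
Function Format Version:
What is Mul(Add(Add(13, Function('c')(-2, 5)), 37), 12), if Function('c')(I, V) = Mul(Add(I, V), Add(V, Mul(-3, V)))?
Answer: 240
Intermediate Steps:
Function('c')(I, V) = Mul(-2, V, Add(I, V)) (Function('c')(I, V) = Mul(Add(I, V), Mul(-2, V)) = Mul(-2, V, Add(I, V)))
Mul(Add(Add(13, Function('c')(-2, 5)), 37), 12) = Mul(Add(Add(13, Mul(-2, 5, Add(-2, 5))), 37), 12) = Mul(Add(Add(13, Mul(-2, 5, 3)), 37), 12) = Mul(Add(Add(13, -30), 37), 12) = Mul(Add(-17, 37), 12) = Mul(20, 12) = 240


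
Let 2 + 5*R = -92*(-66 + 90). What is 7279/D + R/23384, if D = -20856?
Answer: -283909/771672 ≈ -0.36791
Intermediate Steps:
R = -442 (R = -⅖ + (-92*(-66 + 90))/5 = -⅖ + (-92*24)/5 = -⅖ + (⅕)*(-2208) = -⅖ - 2208/5 = -442)
7279/D + R/23384 = 7279/(-20856) - 442/23384 = 7279*(-1/20856) - 442*1/23384 = -7279/20856 - 221/11692 = -283909/771672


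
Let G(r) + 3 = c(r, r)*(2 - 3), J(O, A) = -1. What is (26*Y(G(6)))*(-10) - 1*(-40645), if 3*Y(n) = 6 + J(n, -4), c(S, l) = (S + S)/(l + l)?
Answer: 120635/3 ≈ 40212.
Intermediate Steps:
c(S, l) = S/l (c(S, l) = (2*S)/((2*l)) = (2*S)*(1/(2*l)) = S/l)
G(r) = -4 (G(r) = -3 + (r/r)*(2 - 3) = -3 + 1*(-1) = -3 - 1 = -4)
Y(n) = 5/3 (Y(n) = (6 - 1)/3 = (1/3)*5 = 5/3)
(26*Y(G(6)))*(-10) - 1*(-40645) = (26*(5/3))*(-10) - 1*(-40645) = (130/3)*(-10) + 40645 = -1300/3 + 40645 = 120635/3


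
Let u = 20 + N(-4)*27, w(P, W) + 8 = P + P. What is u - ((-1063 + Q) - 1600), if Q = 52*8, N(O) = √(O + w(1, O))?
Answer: 2267 + 27*I*√10 ≈ 2267.0 + 85.381*I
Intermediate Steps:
w(P, W) = -8 + 2*P (w(P, W) = -8 + (P + P) = -8 + 2*P)
N(O) = √(-6 + O) (N(O) = √(O + (-8 + 2*1)) = √(O + (-8 + 2)) = √(O - 6) = √(-6 + O))
u = 20 + 27*I*√10 (u = 20 + √(-6 - 4)*27 = 20 + √(-10)*27 = 20 + (I*√10)*27 = 20 + 27*I*√10 ≈ 20.0 + 85.381*I)
Q = 416
u - ((-1063 + Q) - 1600) = (20 + 27*I*√10) - ((-1063 + 416) - 1600) = (20 + 27*I*√10) - (-647 - 1600) = (20 + 27*I*√10) - 1*(-2247) = (20 + 27*I*√10) + 2247 = 2267 + 27*I*√10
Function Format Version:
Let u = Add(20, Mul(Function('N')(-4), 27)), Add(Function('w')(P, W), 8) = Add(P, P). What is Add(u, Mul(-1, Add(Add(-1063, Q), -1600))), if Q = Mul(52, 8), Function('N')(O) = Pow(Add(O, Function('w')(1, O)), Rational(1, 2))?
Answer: Add(2267, Mul(27, I, Pow(10, Rational(1, 2)))) ≈ Add(2267.0, Mul(85.381, I))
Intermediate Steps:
Function('w')(P, W) = Add(-8, Mul(2, P)) (Function('w')(P, W) = Add(-8, Add(P, P)) = Add(-8, Mul(2, P)))
Function('N')(O) = Pow(Add(-6, O), Rational(1, 2)) (Function('N')(O) = Pow(Add(O, Add(-8, Mul(2, 1))), Rational(1, 2)) = Pow(Add(O, Add(-8, 2)), Rational(1, 2)) = Pow(Add(O, -6), Rational(1, 2)) = Pow(Add(-6, O), Rational(1, 2)))
u = Add(20, Mul(27, I, Pow(10, Rational(1, 2)))) (u = Add(20, Mul(Pow(Add(-6, -4), Rational(1, 2)), 27)) = Add(20, Mul(Pow(-10, Rational(1, 2)), 27)) = Add(20, Mul(Mul(I, Pow(10, Rational(1, 2))), 27)) = Add(20, Mul(27, I, Pow(10, Rational(1, 2)))) ≈ Add(20.000, Mul(85.381, I)))
Q = 416
Add(u, Mul(-1, Add(Add(-1063, Q), -1600))) = Add(Add(20, Mul(27, I, Pow(10, Rational(1, 2)))), Mul(-1, Add(Add(-1063, 416), -1600))) = Add(Add(20, Mul(27, I, Pow(10, Rational(1, 2)))), Mul(-1, Add(-647, -1600))) = Add(Add(20, Mul(27, I, Pow(10, Rational(1, 2)))), Mul(-1, -2247)) = Add(Add(20, Mul(27, I, Pow(10, Rational(1, 2)))), 2247) = Add(2267, Mul(27, I, Pow(10, Rational(1, 2))))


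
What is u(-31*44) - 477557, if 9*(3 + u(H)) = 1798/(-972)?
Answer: -2088848339/4374 ≈ -4.7756e+5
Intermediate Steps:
u(H) = -14021/4374 (u(H) = -3 + (1798/(-972))/9 = -3 + (1798*(-1/972))/9 = -3 + (1/9)*(-899/486) = -3 - 899/4374 = -14021/4374)
u(-31*44) - 477557 = -14021/4374 - 477557 = -2088848339/4374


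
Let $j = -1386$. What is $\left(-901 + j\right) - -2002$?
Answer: $-285$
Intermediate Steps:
$\left(-901 + j\right) - -2002 = \left(-901 - 1386\right) - -2002 = -2287 + 2002 = -285$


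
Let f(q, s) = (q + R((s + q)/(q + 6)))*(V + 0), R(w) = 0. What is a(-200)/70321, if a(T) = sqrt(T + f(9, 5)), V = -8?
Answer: 4*I*sqrt(17)/70321 ≈ 0.00023453*I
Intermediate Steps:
f(q, s) = -8*q (f(q, s) = (q + 0)*(-8 + 0) = q*(-8) = -8*q)
a(T) = sqrt(-72 + T) (a(T) = sqrt(T - 8*9) = sqrt(T - 72) = sqrt(-72 + T))
a(-200)/70321 = sqrt(-72 - 200)/70321 = sqrt(-272)*(1/70321) = (4*I*sqrt(17))*(1/70321) = 4*I*sqrt(17)/70321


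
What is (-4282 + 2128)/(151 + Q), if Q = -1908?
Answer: 2154/1757 ≈ 1.2260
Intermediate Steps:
(-4282 + 2128)/(151 + Q) = (-4282 + 2128)/(151 - 1908) = -2154/(-1757) = -2154*(-1/1757) = 2154/1757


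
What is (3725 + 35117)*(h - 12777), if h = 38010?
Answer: 980100186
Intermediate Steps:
(3725 + 35117)*(h - 12777) = (3725 + 35117)*(38010 - 12777) = 38842*25233 = 980100186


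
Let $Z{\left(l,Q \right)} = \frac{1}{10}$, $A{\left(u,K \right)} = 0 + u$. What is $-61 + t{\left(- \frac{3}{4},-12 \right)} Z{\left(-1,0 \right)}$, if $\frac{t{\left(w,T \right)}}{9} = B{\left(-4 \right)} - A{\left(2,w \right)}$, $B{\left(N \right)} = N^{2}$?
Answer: $- \frac{242}{5} \approx -48.4$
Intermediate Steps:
$A{\left(u,K \right)} = u$
$Z{\left(l,Q \right)} = \frac{1}{10}$
$t{\left(w,T \right)} = 126$ ($t{\left(w,T \right)} = 9 \left(\left(-4\right)^{2} - 2\right) = 9 \left(16 - 2\right) = 9 \cdot 14 = 126$)
$-61 + t{\left(- \frac{3}{4},-12 \right)} Z{\left(-1,0 \right)} = -61 + 126 \cdot \frac{1}{10} = -61 + \frac{63}{5} = - \frac{242}{5}$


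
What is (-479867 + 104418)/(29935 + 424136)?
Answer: -375449/454071 ≈ -0.82685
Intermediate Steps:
(-479867 + 104418)/(29935 + 424136) = -375449/454071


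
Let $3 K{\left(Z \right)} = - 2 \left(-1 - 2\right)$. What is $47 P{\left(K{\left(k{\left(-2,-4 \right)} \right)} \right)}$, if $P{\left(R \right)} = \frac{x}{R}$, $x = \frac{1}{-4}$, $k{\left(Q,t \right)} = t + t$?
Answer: $- \frac{47}{8} \approx -5.875$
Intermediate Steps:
$k{\left(Q,t \right)} = 2 t$
$K{\left(Z \right)} = 2$ ($K{\left(Z \right)} = \frac{\left(-2\right) \left(-1 - 2\right)}{3} = \frac{\left(-2\right) \left(-3\right)}{3} = \frac{1}{3} \cdot 6 = 2$)
$x = - \frac{1}{4} \approx -0.25$
$P{\left(R \right)} = - \frac{1}{4 R}$
$47 P{\left(K{\left(k{\left(-2,-4 \right)} \right)} \right)} = 47 \left(- \frac{1}{4 \cdot 2}\right) = 47 \left(\left(- \frac{1}{4}\right) \frac{1}{2}\right) = 47 \left(- \frac{1}{8}\right) = - \frac{47}{8}$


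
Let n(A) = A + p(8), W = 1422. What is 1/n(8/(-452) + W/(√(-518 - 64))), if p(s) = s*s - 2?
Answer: 38385422/4530882659 + 3026253*I*√582/9061765318 ≈ 0.008472 + 0.0080566*I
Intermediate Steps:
p(s) = -2 + s² (p(s) = s² - 2 = -2 + s²)
n(A) = 62 + A (n(A) = A + (-2 + 8²) = A + (-2 + 64) = A + 62 = 62 + A)
1/n(8/(-452) + W/(√(-518 - 64))) = 1/(62 + (8/(-452) + 1422/(√(-518 - 64)))) = 1/(62 + (8*(-1/452) + 1422/(√(-582)))) = 1/(62 + (-2/113 + 1422/((I*√582)))) = 1/(62 + (-2/113 + 1422*(-I*√582/582))) = 1/(62 + (-2/113 - 237*I*√582/97)) = 1/(7004/113 - 237*I*√582/97)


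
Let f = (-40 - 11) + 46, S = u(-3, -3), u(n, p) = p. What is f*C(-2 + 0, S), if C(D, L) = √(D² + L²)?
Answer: -5*√13 ≈ -18.028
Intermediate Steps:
S = -3
f = -5 (f = -51 + 46 = -5)
f*C(-2 + 0, S) = -5*√((-2 + 0)² + (-3)²) = -5*√((-2)² + 9) = -5*√(4 + 9) = -5*√13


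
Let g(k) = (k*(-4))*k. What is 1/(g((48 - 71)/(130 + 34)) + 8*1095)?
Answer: 6724/58901711 ≈ 0.00011416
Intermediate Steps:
g(k) = -4*k² (g(k) = (-4*k)*k = -4*k²)
1/(g((48 - 71)/(130 + 34)) + 8*1095) = 1/(-4*(48 - 71)²/(130 + 34)² + 8*1095) = 1/(-4*(-23/164)² + 8760) = 1/(-4*529/26896 + 8760) = 1/(-529/6724 + 8760) = 1/(58901711/6724) = 6724/58901711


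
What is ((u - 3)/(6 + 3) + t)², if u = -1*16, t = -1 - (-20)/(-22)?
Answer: 158404/9801 ≈ 16.162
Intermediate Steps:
t = -21/11 (t = -1 - (-20)*(-1)/22 = -1 - 1*10/11 = -1 - 10/11 = -21/11 ≈ -1.9091)
u = -16
((u - 3)/(6 + 3) + t)² = ((-16 - 3)/(6 + 3) - 21/11)² = (-19/9 - 21/11)² = (-398/99)² = 158404/9801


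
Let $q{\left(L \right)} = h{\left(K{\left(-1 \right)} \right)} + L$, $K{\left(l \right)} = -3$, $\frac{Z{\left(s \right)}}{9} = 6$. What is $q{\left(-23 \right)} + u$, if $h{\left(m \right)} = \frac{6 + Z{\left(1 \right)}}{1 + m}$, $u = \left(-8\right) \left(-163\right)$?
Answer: $1251$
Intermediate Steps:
$u = 1304$
$Z{\left(s \right)} = 54$ ($Z{\left(s \right)} = 9 \cdot 6 = 54$)
$h{\left(m \right)} = \frac{60}{1 + m}$ ($h{\left(m \right)} = \frac{6 + 54}{1 + m} = \frac{60}{1 + m}$)
$q{\left(L \right)} = -30 + L$ ($q{\left(L \right)} = \frac{60}{1 - 3} + L = \frac{60}{-2} + L = 60 \left(- \frac{1}{2}\right) + L = -30 + L$)
$q{\left(-23 \right)} + u = \left(-30 - 23\right) + 1304 = -53 + 1304 = 1251$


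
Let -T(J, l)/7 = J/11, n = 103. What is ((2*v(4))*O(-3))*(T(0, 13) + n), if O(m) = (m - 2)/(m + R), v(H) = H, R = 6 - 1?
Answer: -2060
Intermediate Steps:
R = 5
T(J, l) = -7*J/11
O(m) = (-2 + m)/(5 + m) (O(m) = (m - 2)/(m + 5) = (-2 + m)/(5 + m))
((2*v(4))*O(-3))*(T(0, 13) + n) = ((2*4)*((-2 - 3)/(5 - 3)))*(-7/11*0 + 103) = (8*(-5/2))*(0 + 103) = (8*((½)*(-5)))*103 = (8*(-5/2))*103 = -20*103 = -2060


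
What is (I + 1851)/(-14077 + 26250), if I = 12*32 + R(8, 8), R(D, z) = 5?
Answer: 320/1739 ≈ 0.18401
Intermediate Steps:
I = 389 (I = 12*32 + 5 = 384 + 5 = 389)
(I + 1851)/(-14077 + 26250) = (389 + 1851)/(-14077 + 26250) = 2240/12173 = 2240*(1/12173) = 320/1739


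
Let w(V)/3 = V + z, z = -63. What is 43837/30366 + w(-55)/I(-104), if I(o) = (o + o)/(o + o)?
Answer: -10705727/30366 ≈ -352.56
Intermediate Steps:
w(V) = -189 + 3*V (w(V) = 3*(V - 63) = 3*(-63 + V) = -189 + 3*V)
I(o) = 1 (I(o) = (2*o)/((2*o)) = (2*o)*(1/(2*o)) = 1)
43837/30366 + w(-55)/I(-104) = 43837/30366 + (-189 + 3*(-55))/1 = 43837*(1/30366) + (-189 - 165)*1 = 43837/30366 - 354*1 = 43837/30366 - 354 = -10705727/30366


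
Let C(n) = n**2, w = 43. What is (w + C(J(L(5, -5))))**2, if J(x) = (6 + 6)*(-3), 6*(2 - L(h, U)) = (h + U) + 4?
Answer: 1792921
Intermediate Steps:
L(h, U) = 4/3 - U/6 - h/6 (L(h, U) = 2 - ((h + U) + 4)/6 = 2 - ((U + h) + 4)/6 = 2 - (4 + U + h)/6 = 2 + (-2/3 - U/6 - h/6) = 4/3 - U/6 - h/6)
J(x) = -36 (J(x) = 12*(-3) = -36)
(w + C(J(L(5, -5))))**2 = (43 + (-36)**2)**2 = (43 + 1296)**2 = 1339**2 = 1792921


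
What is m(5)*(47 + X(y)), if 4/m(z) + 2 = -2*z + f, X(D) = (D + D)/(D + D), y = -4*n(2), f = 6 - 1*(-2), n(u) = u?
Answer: -48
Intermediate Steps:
f = 8 (f = 6 + 2 = 8)
y = -8 (y = -4*2 = -8)
X(D) = 1 (X(D) = (2*D)/((2*D)) = (2*D)*(1/(2*D)) = 1)
m(z) = 4/(6 - 2*z) (m(z) = 4/(-2 + (-2*z + 8)) = 4/(-2 + (8 - 2*z)) = 4/(6 - 2*z))
m(5)*(47 + X(y)) = (-2/(-3 + 5))*(47 + 1) = -2/2*48 = -2*½*48 = -1*48 = -48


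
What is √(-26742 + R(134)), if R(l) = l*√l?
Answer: √(-26742 + 134*√134) ≈ 158.72*I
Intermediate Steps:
R(l) = l^(3/2)
√(-26742 + R(134)) = √(-26742 + 134^(3/2)) = √(-26742 + 134*√134)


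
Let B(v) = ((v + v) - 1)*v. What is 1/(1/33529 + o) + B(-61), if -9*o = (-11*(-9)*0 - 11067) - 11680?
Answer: 5722419644277/762684172 ≈ 7503.0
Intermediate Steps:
o = 22747/9 (o = -((-11*(-9)*0 - 11067) - 11680)/9 = -((99*0 - 11067) - 11680)/9 = -((0 - 11067) - 11680)/9 = -(-11067 - 11680)/9 = -⅑*(-22747) = 22747/9 ≈ 2527.4)
B(v) = v*(-1 + 2*v) (B(v) = (2*v - 1)*v = (-1 + 2*v)*v = v*(-1 + 2*v))
1/(1/33529 + o) + B(-61) = 1/(1/33529 + 22747/9) - 61*(-1 + 2*(-61)) = 1/(1/33529 + 22747/9) - 61*(-1 - 122) = 1/(762684172/301761) - 61*(-123) = 301761/762684172 + 7503 = 5722419644277/762684172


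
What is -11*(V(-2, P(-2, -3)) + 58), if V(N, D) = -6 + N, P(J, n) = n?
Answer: -550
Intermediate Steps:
-11*(V(-2, P(-2, -3)) + 58) = -11*((-6 - 2) + 58) = -11*(-8 + 58) = -11*50 = -550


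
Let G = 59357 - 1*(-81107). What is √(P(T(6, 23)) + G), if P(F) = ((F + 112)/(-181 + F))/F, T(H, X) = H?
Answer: √1548614361/105 ≈ 374.79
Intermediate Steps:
P(F) = (112 + F)/(F*(-181 + F)) (P(F) = ((112 + F)/(-181 + F))/F = (112 + F)/(F*(-181 + F)))
G = 140464 (G = 59357 + 81107 = 140464)
√(P(T(6, 23)) + G) = √((112 + 6)/(6*(-181 + 6)) + 140464) = √((⅙)*118/(-175) + 140464) = √((⅙)*(-1/175)*118 + 140464) = √(-59/525 + 140464) = √(73743541/525) = √1548614361/105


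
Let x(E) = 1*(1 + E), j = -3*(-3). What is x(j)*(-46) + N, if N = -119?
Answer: -579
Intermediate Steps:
j = 9
x(E) = 1 + E
x(j)*(-46) + N = (1 + 9)*(-46) - 119 = 10*(-46) - 119 = -460 - 119 = -579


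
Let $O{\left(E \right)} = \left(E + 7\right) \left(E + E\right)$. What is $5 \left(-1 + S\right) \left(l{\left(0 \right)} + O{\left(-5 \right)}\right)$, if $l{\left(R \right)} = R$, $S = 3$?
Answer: $-200$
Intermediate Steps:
$O{\left(E \right)} = 2 E \left(7 + E\right)$ ($O{\left(E \right)} = \left(7 + E\right) 2 E = 2 E \left(7 + E\right)$)
$5 \left(-1 + S\right) \left(l{\left(0 \right)} + O{\left(-5 \right)}\right) = 5 \left(-1 + 3\right) \left(0 + 2 \left(-5\right) \left(7 - 5\right)\right) = 5 \cdot 2 \left(0 + 2 \left(-5\right) 2\right) = 10 \left(0 - 20\right) = 10 \left(-20\right) = -200$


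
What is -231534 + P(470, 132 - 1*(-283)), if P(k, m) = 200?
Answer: -231334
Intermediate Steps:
-231534 + P(470, 132 - 1*(-283)) = -231534 + 200 = -231334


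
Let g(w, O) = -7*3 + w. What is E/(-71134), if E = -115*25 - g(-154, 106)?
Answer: 1350/35567 ≈ 0.037957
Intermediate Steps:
g(w, O) = -21 + w
E = -2700 (E = -115*25 - (-21 - 154) = -2875 - 1*(-175) = -2875 + 175 = -2700)
E/(-71134) = -2700/(-71134) = -2700*(-1/71134) = 1350/35567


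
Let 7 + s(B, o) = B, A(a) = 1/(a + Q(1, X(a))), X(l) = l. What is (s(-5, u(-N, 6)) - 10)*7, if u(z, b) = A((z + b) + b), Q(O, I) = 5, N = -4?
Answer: -154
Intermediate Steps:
A(a) = 1/(5 + a) (A(a) = 1/(a + 5) = 1/(5 + a))
u(z, b) = 1/(5 + z + 2*b) (u(z, b) = 1/(5 + ((z + b) + b)) = 1/(5 + ((b + z) + b)) = 1/(5 + (z + 2*b)) = 1/(5 + z + 2*b))
s(B, o) = -7 + B
(s(-5, u(-N, 6)) - 10)*7 = ((-7 - 5) - 10)*7 = (-12 - 10)*7 = -22*7 = -154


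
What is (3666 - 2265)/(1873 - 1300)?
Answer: 467/191 ≈ 2.4450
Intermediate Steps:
(3666 - 2265)/(1873 - 1300) = 1401/573 = 1401*(1/573) = 467/191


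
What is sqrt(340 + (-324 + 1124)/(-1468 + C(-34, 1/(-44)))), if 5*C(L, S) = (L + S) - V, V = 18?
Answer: 2*sqrt(8977576564085)/325249 ≈ 18.424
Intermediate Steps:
C(L, S) = -18/5 + L/5 + S/5 (C(L, S) = ((L + S) - 1*18)/5 = ((L + S) - 18)/5 = (-18 + L + S)/5 = -18/5 + L/5 + S/5)
sqrt(340 + (-324 + 1124)/(-1468 + C(-34, 1/(-44)))) = sqrt(340 + (-324 + 1124)/(-1468 + (-18/5 + (1/5)*(-34) + (1/5)/(-44)))) = sqrt(340 + 800/(-1468 + (-18/5 - 34/5 + (1/5)*(-1/44)))) = sqrt(340 + 800/(-1468 + (-18/5 - 34/5 - 1/220))) = sqrt(340 + 800/(-1468 - 2289/220)) = sqrt(340 + 800/(-325249/220)) = sqrt(340 + 800*(-220/325249)) = sqrt(340 - 176000/325249) = sqrt(110408660/325249) = 2*sqrt(8977576564085)/325249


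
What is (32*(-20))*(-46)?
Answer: 29440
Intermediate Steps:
(32*(-20))*(-46) = -640*(-46) = 29440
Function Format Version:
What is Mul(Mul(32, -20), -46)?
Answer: 29440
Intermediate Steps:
Mul(Mul(32, -20), -46) = Mul(-640, -46) = 29440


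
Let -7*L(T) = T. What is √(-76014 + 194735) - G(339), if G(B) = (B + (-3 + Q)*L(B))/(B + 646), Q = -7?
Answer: -5763/6895 + √118721 ≈ 343.72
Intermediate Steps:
L(T) = -T/7
G(B) = 17*B/(7*(646 + B)) (G(B) = (B + (-3 - 7)*(-B/7))/(B + 646) = (B - (-10)*B/7)/(646 + B) = (B + 10*B/7)/(646 + B) = (17*B/7)/(646 + B) = 17*B/(7*(646 + B)))
√(-76014 + 194735) - G(339) = √(-76014 + 194735) - 17*339/(7*(646 + 339)) = √118721 - 17*339/(7*985) = √118721 - 1*5763/6895 = √118721 - 5763/6895 = -5763/6895 + √118721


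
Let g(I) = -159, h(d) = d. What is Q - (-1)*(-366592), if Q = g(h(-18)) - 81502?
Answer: -448253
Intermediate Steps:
Q = -81661 (Q = -159 - 81502 = -81661)
Q - (-1)*(-366592) = -81661 - (-1)*(-366592) = -81661 - 1*366592 = -81661 - 366592 = -448253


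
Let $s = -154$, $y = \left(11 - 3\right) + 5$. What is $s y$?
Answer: $-2002$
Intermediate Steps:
$y = 13$ ($y = 8 + 5 = 13$)
$s y = \left(-154\right) 13 = -2002$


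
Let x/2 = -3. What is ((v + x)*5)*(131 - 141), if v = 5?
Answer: 50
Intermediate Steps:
x = -6 (x = 2*(-3) = -6)
((v + x)*5)*(131 - 141) = ((5 - 6)*5)*(131 - 141) = -1*5*(-10) = -5*(-10) = 50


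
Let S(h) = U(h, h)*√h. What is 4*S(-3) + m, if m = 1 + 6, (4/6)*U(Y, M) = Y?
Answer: 7 - 18*I*√3 ≈ 7.0 - 31.177*I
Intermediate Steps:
U(Y, M) = 3*Y/2
m = 7
S(h) = 3*h^(3/2)/2 (S(h) = (3*h/2)*√h = 3*h^(3/2)/2)
4*S(-3) + m = 4*(3*(-3)^(3/2)/2) + 7 = 4*(3*(-3*I*√3)/2) + 7 = 4*(-9*I*√3/2) + 7 = -18*I*√3 + 7 = 7 - 18*I*√3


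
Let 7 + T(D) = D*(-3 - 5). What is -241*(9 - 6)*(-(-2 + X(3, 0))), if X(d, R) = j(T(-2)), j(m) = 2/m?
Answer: -3856/3 ≈ -1285.3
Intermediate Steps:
T(D) = -7 - 8*D (T(D) = -7 + D*(-3 - 5) = -7 + D*(-8) = -7 - 8*D)
X(d, R) = 2/9 (X(d, R) = 2/(-7 - 8*(-2)) = 2/(-7 + 16) = 2/9)
-241*(9 - 6)*(-(-2 + X(3, 0))) = -241*(9 - 6)*(-(-2 + 2/9)) = -723*(-1*(-16/9)) = -723*16/9 = -241*16/3 = -3856/3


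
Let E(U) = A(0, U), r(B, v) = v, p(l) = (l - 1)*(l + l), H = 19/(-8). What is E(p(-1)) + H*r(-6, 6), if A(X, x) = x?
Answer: -41/4 ≈ -10.250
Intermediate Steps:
H = -19/8 (H = 19*(-1/8) = -19/8 ≈ -2.3750)
p(l) = 2*l*(-1 + l) (p(l) = (-1 + l)*(2*l) = 2*l*(-1 + l))
E(U) = U
E(p(-1)) + H*r(-6, 6) = 2*(-1)*(-1 - 1) - 19/8*6 = 2*(-1)*(-2) - 57/4 = 4 - 57/4 = -41/4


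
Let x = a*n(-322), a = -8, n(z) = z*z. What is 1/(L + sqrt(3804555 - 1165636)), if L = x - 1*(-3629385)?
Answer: 2799913/7839510168650 - sqrt(2638919)/7839510168650 ≈ 3.5695e-7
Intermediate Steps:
n(z) = z**2
x = -829472 (x = -8*(-322)**2 = -8*103684 = -829472)
L = 2799913 (L = -829472 - 1*(-3629385) = -829472 + 3629385 = 2799913)
1/(L + sqrt(3804555 - 1165636)) = 1/(2799913 + sqrt(3804555 - 1165636)) = 1/(2799913 + sqrt(2638919))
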